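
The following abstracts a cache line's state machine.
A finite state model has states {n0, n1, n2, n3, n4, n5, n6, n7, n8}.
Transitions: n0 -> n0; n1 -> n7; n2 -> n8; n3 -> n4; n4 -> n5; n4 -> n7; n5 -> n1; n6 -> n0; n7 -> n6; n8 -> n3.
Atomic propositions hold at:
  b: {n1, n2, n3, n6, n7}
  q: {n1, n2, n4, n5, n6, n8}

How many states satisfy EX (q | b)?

Sat(q | b) = {n1, n2, n3, n4, n5, n6, n7, n8}
Sat(EX (q | b)) = {s : some successor in {n1, n2, n3, n4, n5, n6, n7, n8}} = {n1, n2, n3, n4, n5, n7, n8}
|Sat(EX (q | b))| = |{n1, n2, n3, n4, n5, n7, n8}| = 7.

7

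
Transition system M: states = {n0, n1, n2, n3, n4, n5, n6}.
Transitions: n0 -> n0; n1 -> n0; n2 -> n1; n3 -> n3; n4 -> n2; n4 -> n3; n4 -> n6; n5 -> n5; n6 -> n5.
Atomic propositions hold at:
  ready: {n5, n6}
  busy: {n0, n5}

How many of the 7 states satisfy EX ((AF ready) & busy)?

2

AF ready: least fixpoint, start Z0 = {n5, n6}, add states with every successor in Z. Already a fixed point.
Sat(AF ready) = {n5, n6}
Sat((AF ready) & busy) = {n5}
Sat(EX ((AF ready) & busy)) = {s : some successor in {n5}} = {n5, n6}
|Sat(EX ((AF ready) & busy))| = |{n5, n6}| = 2.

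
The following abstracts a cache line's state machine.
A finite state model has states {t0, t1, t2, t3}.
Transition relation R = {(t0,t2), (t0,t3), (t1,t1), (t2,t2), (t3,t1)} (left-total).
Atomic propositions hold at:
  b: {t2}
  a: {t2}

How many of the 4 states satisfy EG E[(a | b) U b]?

1

Sat(a | b) = {t2}
E[(a | b) U b]: least fixpoint, start Z0 = Sat(b) = {t2}, add states in Sat(a | b) with some successor in Z. Already a fixed point.
Sat(E[(a | b) U b]) = {t2}
EG E[(a | b) U b]: greatest fixpoint, start Z0 = {t2}, keep only states in Sat with some successor in Z. Already a fixed point.
Sat(EG E[(a | b) U b]) = {t2}
|Sat(EG E[(a | b) U b])| = |{t2}| = 1.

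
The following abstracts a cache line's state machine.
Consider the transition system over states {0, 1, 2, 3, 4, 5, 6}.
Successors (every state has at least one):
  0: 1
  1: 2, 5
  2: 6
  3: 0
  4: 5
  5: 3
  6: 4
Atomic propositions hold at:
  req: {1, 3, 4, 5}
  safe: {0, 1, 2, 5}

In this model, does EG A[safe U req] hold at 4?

A[safe U req]: least fixpoint, start Z0 = Sat(req) = {1, 3, 4, 5}, add states in Sat(safe) with every successor in Z. Z1 = {0, 1, 3, 4, 5}; fixed.
Sat(A[safe U req]) = {0, 1, 3, 4, 5}
EG A[safe U req]: greatest fixpoint, start Z0 = {0, 1, 3, 4, 5}, keep only states in Sat with some successor in Z. Already a fixed point.
Sat(EG A[safe U req]) = {0, 1, 3, 4, 5}
4 ∈ Sat(EG A[safe U req]) = {0, 1, 3, 4, 5}, so the formula holds at 4.

Yes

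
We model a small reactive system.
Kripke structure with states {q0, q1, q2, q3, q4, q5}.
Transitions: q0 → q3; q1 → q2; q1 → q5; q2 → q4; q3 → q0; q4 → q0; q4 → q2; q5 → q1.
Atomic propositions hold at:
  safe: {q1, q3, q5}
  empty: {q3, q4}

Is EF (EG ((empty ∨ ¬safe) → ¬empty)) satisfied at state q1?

Yes

Sat(¬safe) = {q0, q2, q4}
Sat(empty ∨ ¬safe) = {q0, q2, q3, q4}
Sat(¬empty) = {q0, q1, q2, q5}
Sat((empty ∨ ¬safe) → ¬empty) = {q0, q1, q2, q5}
EG ((empty ∨ ¬safe) → ¬empty): greatest fixpoint, start Z0 = {q0, q1, q2, q5}, keep only states in Sat with some successor in Z. Z1 = {q1, q5}; fixed.
Sat(EG ((empty ∨ ¬safe) → ¬empty)) = {q1, q5}
EF (EG ((empty ∨ ¬safe) → ¬empty)): least fixpoint, start Z0 = {q1, q5}, add states with some successor in Z. Already a fixed point.
Sat(EF (EG ((empty ∨ ¬safe) → ¬empty))) = {q1, q5}
q1 ∈ Sat(EF (EG ((empty ∨ ¬safe) → ¬empty))) = {q1, q5}, so the formula holds at q1.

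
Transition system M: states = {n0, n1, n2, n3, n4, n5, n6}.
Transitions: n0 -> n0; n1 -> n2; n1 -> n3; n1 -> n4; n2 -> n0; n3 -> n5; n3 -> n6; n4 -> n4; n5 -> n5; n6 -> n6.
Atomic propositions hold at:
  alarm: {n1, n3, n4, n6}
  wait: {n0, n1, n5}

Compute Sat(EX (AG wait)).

AG wait: greatest fixpoint, start Z0 = {n0, n1, n5}, keep only states in Sat with every successor in Z. Z1 = {n0, n5}; fixed.
Sat(AG wait) = {n0, n5}
Sat(EX (AG wait)) = {s : some successor in {n0, n5}} = {n0, n2, n3, n5}

{n0, n2, n3, n5}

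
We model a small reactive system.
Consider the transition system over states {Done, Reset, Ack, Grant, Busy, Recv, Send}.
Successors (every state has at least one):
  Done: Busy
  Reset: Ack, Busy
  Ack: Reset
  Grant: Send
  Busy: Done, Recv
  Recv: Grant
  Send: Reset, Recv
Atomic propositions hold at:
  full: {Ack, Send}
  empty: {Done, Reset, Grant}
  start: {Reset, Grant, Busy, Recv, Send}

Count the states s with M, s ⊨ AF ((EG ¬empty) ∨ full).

Sat(¬empty) = {Ack, Busy, Recv, Send}
EG ¬empty: greatest fixpoint, start Z0 = {Ack, Busy, Recv, Send}, keep only states in Sat with some successor in Z. Z1 = {Busy, Send}; Z2 = ∅; fixed.
Sat(EG ¬empty) = ∅
Sat((EG ¬empty) ∨ full) = {Ack, Send}
AF ((EG ¬empty) ∨ full): least fixpoint, start Z0 = {Ack, Send}, add states with every successor in Z. Z1 = {Ack, Grant, Send}; Z2 = {Ack, Grant, Recv, Send}; fixed.
Sat(AF ((EG ¬empty) ∨ full)) = {Ack, Grant, Recv, Send}
|Sat(AF ((EG ¬empty) ∨ full))| = |{Ack, Grant, Recv, Send}| = 4.

4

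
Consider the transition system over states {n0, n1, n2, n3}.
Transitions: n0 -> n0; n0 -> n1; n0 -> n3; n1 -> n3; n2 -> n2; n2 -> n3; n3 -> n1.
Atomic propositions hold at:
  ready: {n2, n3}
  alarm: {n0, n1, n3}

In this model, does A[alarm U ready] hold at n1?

A[alarm U ready]: least fixpoint, start Z0 = Sat(ready) = {n2, n3}, add states in Sat(alarm) with every successor in Z. Z1 = {n1, n2, n3}; fixed.
Sat(A[alarm U ready]) = {n1, n2, n3}
n1 ∈ Sat(A[alarm U ready]) = {n1, n2, n3}, so the formula holds at n1.

Yes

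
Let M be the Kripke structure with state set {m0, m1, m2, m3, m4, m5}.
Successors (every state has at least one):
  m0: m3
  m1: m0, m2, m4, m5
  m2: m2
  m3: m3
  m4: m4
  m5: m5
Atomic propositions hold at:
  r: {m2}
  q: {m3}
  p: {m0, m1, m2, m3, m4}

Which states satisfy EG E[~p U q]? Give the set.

{m3}

Sat(~p) = {m5}
E[~p U q]: least fixpoint, start Z0 = Sat(q) = {m3}, add states in Sat(~p) with some successor in Z. Already a fixed point.
Sat(E[~p U q]) = {m3}
EG E[~p U q]: greatest fixpoint, start Z0 = {m3}, keep only states in Sat with some successor in Z. Already a fixed point.
Sat(EG E[~p U q]) = {m3}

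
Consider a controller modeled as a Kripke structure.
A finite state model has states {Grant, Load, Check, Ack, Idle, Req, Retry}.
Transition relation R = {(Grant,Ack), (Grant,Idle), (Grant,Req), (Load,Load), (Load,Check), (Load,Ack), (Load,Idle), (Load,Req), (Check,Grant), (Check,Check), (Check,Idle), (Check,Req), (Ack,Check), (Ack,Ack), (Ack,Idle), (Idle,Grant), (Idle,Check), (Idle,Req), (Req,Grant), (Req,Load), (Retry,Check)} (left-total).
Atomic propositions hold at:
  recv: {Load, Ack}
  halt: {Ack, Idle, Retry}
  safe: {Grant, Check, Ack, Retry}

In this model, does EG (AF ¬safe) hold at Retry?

No

Sat(¬safe) = {Load, Idle, Req}
AF ¬safe: least fixpoint, start Z0 = {Load, Idle, Req}, add states with every successor in Z. Already a fixed point.
Sat(AF ¬safe) = {Load, Idle, Req}
EG (AF ¬safe): greatest fixpoint, start Z0 = {Load, Idle, Req}, keep only states in Sat with some successor in Z. Already a fixed point.
Sat(EG (AF ¬safe)) = {Load, Idle, Req}
Retry ∉ Sat(EG (AF ¬safe)) = {Load, Idle, Req}, so the formula does not hold at Retry.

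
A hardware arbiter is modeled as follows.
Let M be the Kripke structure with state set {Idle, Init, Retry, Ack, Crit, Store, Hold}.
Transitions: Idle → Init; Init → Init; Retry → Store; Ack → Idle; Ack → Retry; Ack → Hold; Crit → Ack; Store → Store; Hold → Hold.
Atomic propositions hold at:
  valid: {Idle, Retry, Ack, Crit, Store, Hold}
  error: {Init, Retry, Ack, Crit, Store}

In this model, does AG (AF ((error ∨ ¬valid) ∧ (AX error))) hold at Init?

Yes

Sat(¬valid) = {Init}
Sat(error ∨ ¬valid) = {Init, Retry, Ack, Crit, Store}
Sat(AX error) = {s : every successor in {Init, Retry, Ack, Crit, Store}} = {Idle, Init, Retry, Crit, Store}
Sat((error ∨ ¬valid) ∧ (AX error)) = {Init, Retry, Crit, Store}
AF ((error ∨ ¬valid) ∧ (AX error)): least fixpoint, start Z0 = {Init, Retry, Crit, Store}, add states with every successor in Z. Z1 = {Idle, Init, Retry, Crit, Store}; fixed.
Sat(AF ((error ∨ ¬valid) ∧ (AX error))) = {Idle, Init, Retry, Crit, Store}
AG (AF ((error ∨ ¬valid) ∧ (AX error))): greatest fixpoint, start Z0 = {Idle, Init, Retry, Crit, Store}, keep only states in Sat with every successor in Z. Z1 = {Idle, Init, Retry, Store}; fixed.
Sat(AG (AF ((error ∨ ¬valid) ∧ (AX error)))) = {Idle, Init, Retry, Store}
Init ∈ Sat(AG (AF ((error ∨ ¬valid) ∧ (AX error)))) = {Idle, Init, Retry, Store}, so the formula holds at Init.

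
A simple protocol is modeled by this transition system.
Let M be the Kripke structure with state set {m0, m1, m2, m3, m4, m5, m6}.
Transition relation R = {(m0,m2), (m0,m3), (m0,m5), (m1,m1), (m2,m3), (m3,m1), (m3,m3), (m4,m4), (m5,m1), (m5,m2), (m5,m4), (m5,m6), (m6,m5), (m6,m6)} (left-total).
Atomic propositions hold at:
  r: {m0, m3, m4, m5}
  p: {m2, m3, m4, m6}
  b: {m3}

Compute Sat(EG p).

{m2, m3, m4, m6}

EG p: greatest fixpoint, start Z0 = {m2, m3, m4, m6}, keep only states in Sat with some successor in Z. Already a fixed point.
Sat(EG p) = {m2, m3, m4, m6}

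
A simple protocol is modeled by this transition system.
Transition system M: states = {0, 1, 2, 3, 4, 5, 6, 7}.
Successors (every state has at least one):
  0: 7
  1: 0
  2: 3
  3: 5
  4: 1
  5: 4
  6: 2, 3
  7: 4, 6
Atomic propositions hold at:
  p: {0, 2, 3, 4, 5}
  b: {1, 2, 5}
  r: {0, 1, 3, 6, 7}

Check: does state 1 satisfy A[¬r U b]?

Sat(¬r) = {2, 4, 5}
A[¬r U b]: least fixpoint, start Z0 = Sat(b) = {1, 2, 5}, add states in Sat(¬r) with every successor in Z. Z1 = {1, 2, 4, 5}; fixed.
Sat(A[¬r U b]) = {1, 2, 4, 5}
1 ∈ Sat(A[¬r U b]) = {1, 2, 4, 5}, so the formula holds at 1.

Yes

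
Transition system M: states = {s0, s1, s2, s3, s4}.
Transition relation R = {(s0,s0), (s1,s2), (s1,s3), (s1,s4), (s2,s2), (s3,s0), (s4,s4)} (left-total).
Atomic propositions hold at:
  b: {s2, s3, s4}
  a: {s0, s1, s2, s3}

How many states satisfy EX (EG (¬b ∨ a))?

Sat(¬b) = {s0, s1}
Sat(¬b ∨ a) = {s0, s1, s2, s3}
EG (¬b ∨ a): greatest fixpoint, start Z0 = {s0, s1, s2, s3}, keep only states in Sat with some successor in Z. Already a fixed point.
Sat(EG (¬b ∨ a)) = {s0, s1, s2, s3}
Sat(EX (EG (¬b ∨ a))) = {s : some successor in {s0, s1, s2, s3}} = {s0, s1, s2, s3}
|Sat(EX (EG (¬b ∨ a)))| = |{s0, s1, s2, s3}| = 4.

4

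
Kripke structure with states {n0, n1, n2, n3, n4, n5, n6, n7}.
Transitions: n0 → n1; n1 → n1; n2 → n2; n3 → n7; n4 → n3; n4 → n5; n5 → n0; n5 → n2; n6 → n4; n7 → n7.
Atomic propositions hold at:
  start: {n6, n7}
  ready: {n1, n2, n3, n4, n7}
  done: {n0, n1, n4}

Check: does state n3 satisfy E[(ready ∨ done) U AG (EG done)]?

No

Sat(ready ∨ done) = {n0, n1, n2, n3, n4, n7}
EG done: greatest fixpoint, start Z0 = {n0, n1, n4}, keep only states in Sat with some successor in Z. Z1 = {n0, n1}; fixed.
Sat(EG done) = {n0, n1}
AG (EG done): greatest fixpoint, start Z0 = {n0, n1}, keep only states in Sat with every successor in Z. Already a fixed point.
Sat(AG (EG done)) = {n0, n1}
E[(ready ∨ done) U AG (EG done)]: least fixpoint, start Z0 = Sat(AG (EG done)) = {n0, n1}, add states in Sat(ready ∨ done) with some successor in Z. Already a fixed point.
Sat(E[(ready ∨ done) U AG (EG done)]) = {n0, n1}
n3 ∉ Sat(E[(ready ∨ done) U AG (EG done)]) = {n0, n1}, so the formula does not hold at n3.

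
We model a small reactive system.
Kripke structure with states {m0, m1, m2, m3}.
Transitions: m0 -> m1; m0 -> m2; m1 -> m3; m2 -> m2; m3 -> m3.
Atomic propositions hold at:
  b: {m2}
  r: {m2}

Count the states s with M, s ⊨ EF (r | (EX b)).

2

Sat(EX b) = {s : some successor in {m2}} = {m0, m2}
Sat(r | (EX b)) = {m0, m2}
EF (r | (EX b)): least fixpoint, start Z0 = {m0, m2}, add states with some successor in Z. Already a fixed point.
Sat(EF (r | (EX b))) = {m0, m2}
|Sat(EF (r | (EX b)))| = |{m0, m2}| = 2.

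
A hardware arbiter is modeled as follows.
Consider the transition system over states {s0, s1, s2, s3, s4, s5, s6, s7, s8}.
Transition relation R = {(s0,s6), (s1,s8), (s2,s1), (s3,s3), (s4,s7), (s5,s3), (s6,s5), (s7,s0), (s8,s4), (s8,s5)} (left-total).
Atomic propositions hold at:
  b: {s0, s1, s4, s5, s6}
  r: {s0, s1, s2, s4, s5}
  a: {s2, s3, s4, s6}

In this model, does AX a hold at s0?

Yes

Sat(AX a) = {s : every successor in {s2, s3, s4, s6}} = {s0, s3, s5}
s0 ∈ Sat(AX a) = {s0, s3, s5}, so the formula holds at s0.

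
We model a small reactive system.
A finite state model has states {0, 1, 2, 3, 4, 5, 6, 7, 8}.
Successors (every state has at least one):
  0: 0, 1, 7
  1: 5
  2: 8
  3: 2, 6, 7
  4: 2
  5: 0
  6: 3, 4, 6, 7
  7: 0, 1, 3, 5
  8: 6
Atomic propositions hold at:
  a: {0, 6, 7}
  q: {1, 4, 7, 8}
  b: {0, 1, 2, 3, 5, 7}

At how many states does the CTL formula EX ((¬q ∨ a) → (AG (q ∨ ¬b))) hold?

4

Sat(¬q) = {0, 2, 3, 5, 6}
Sat(¬q ∨ a) = {0, 2, 3, 5, 6, 7}
Sat(¬b) = {4, 6, 8}
Sat(q ∨ ¬b) = {1, 4, 6, 7, 8}
AG (q ∨ ¬b): greatest fixpoint, start Z0 = {1, 4, 6, 7, 8}, keep only states in Sat with every successor in Z. Z1 = {8}; Z2 = ∅; fixed.
Sat(AG (q ∨ ¬b)) = ∅
Sat((¬q ∨ a) → (AG (q ∨ ¬b))) = {1, 4, 8}
Sat(EX ((¬q ∨ a) → (AG (q ∨ ¬b)))) = {s : some successor in {1, 4, 8}} = {0, 2, 6, 7}
|Sat(EX ((¬q ∨ a) → (AG (q ∨ ¬b))))| = |{0, 2, 6, 7}| = 4.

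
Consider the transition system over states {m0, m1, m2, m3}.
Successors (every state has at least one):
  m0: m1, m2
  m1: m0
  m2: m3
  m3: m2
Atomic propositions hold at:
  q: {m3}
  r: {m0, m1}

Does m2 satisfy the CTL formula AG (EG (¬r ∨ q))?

Yes

Sat(¬r) = {m2, m3}
Sat(¬r ∨ q) = {m2, m3}
EG (¬r ∨ q): greatest fixpoint, start Z0 = {m2, m3}, keep only states in Sat with some successor in Z. Already a fixed point.
Sat(EG (¬r ∨ q)) = {m2, m3}
AG (EG (¬r ∨ q)): greatest fixpoint, start Z0 = {m2, m3}, keep only states in Sat with every successor in Z. Already a fixed point.
Sat(AG (EG (¬r ∨ q))) = {m2, m3}
m2 ∈ Sat(AG (EG (¬r ∨ q))) = {m2, m3}, so the formula holds at m2.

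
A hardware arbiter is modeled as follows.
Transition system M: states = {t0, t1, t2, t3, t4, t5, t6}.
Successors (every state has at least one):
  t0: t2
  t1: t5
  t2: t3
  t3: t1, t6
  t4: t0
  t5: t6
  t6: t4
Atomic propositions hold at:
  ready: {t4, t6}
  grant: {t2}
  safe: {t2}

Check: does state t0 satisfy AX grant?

Sat(AX grant) = {s : every successor in {t2}} = {t0}
t0 ∈ Sat(AX grant) = {t0}, so the formula holds at t0.

Yes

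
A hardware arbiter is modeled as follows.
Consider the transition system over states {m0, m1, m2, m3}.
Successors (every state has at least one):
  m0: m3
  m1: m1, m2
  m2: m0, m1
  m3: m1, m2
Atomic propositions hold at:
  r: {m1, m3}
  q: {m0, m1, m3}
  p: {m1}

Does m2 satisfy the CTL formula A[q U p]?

No

A[q U p]: least fixpoint, start Z0 = Sat(p) = {m1}, add states in Sat(q) with every successor in Z. Already a fixed point.
Sat(A[q U p]) = {m1}
m2 ∉ Sat(A[q U p]) = {m1}, so the formula does not hold at m2.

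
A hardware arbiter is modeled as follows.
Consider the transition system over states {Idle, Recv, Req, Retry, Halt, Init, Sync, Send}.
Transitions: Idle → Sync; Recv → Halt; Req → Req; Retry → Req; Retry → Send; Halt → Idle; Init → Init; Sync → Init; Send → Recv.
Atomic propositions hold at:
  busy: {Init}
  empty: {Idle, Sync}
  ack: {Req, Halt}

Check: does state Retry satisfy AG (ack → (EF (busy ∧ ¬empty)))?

Sat(¬empty) = {Recv, Req, Retry, Halt, Init, Send}
Sat(busy ∧ ¬empty) = {Init}
EF (busy ∧ ¬empty): least fixpoint, start Z0 = {Init}, add states with some successor in Z. Z1 = {Init, Sync}; Z2 = {Idle, Init, Sync}; Z3 = {Idle, Halt, Init, Sync}; Z4 = {Idle, Recv, Halt, Init, Sync}; Z5 = {Idle, Recv, Halt, Init, Sync, Send}; Z6 = {Idle, Recv, Retry, Halt, Init, Sync, Send}; fixed.
Sat(EF (busy ∧ ¬empty)) = {Idle, Recv, Retry, Halt, Init, Sync, Send}
Sat(ack → (EF (busy ∧ ¬empty))) = {Idle, Recv, Retry, Halt, Init, Sync, Send}
AG (ack → (EF (busy ∧ ¬empty))): greatest fixpoint, start Z0 = {Idle, Recv, Retry, Halt, Init, Sync, Send}, keep only states in Sat with every successor in Z. Z1 = {Idle, Recv, Halt, Init, Sync, Send}; fixed.
Sat(AG (ack → (EF (busy ∧ ¬empty)))) = {Idle, Recv, Halt, Init, Sync, Send}
Retry ∉ Sat(AG (ack → (EF (busy ∧ ¬empty)))) = {Idle, Recv, Halt, Init, Sync, Send}, so the formula does not hold at Retry.

No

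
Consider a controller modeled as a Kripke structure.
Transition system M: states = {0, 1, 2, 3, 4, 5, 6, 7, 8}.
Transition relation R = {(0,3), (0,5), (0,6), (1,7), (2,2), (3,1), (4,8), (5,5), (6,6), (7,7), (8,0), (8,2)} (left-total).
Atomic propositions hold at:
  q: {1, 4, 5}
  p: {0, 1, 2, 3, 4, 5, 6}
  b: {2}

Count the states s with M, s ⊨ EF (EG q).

4

EG q: greatest fixpoint, start Z0 = {1, 4, 5}, keep only states in Sat with some successor in Z. Z1 = {5}; fixed.
Sat(EG q) = {5}
EF (EG q): least fixpoint, start Z0 = {5}, add states with some successor in Z. Z1 = {0, 5}; Z2 = {0, 5, 8}; Z3 = {0, 4, 5, 8}; fixed.
Sat(EF (EG q)) = {0, 4, 5, 8}
|Sat(EF (EG q))| = |{0, 4, 5, 8}| = 4.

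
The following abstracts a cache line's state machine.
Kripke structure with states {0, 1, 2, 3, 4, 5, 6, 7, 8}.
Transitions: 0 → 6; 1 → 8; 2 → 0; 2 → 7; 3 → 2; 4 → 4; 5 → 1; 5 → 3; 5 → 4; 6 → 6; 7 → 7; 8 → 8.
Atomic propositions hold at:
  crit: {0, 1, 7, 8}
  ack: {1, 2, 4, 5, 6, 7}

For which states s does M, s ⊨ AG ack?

{4, 6, 7}

AG ack: greatest fixpoint, start Z0 = {1, 2, 4, 5, 6, 7}, keep only states in Sat with every successor in Z. Z1 = {4, 6, 7}; fixed.
Sat(AG ack) = {4, 6, 7}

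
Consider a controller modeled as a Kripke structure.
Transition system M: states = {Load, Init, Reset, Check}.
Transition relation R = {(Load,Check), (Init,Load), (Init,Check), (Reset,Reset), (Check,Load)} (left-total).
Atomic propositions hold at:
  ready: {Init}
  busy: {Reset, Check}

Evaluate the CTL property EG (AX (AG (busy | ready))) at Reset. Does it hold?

Yes

Sat(busy | ready) = {Init, Reset, Check}
AG (busy | ready): greatest fixpoint, start Z0 = {Init, Reset, Check}, keep only states in Sat with every successor in Z. Z1 = {Reset}; fixed.
Sat(AG (busy | ready)) = {Reset}
Sat(AX (AG (busy | ready))) = {s : every successor in {Reset}} = {Reset}
EG (AX (AG (busy | ready))): greatest fixpoint, start Z0 = {Reset}, keep only states in Sat with some successor in Z. Already a fixed point.
Sat(EG (AX (AG (busy | ready)))) = {Reset}
Reset ∈ Sat(EG (AX (AG (busy | ready)))) = {Reset}, so the formula holds at Reset.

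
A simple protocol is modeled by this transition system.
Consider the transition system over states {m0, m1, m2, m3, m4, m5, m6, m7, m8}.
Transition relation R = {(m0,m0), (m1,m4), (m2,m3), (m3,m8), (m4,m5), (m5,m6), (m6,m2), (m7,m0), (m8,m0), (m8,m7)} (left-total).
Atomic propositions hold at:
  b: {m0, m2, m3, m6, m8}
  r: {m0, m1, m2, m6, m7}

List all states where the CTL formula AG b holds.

{m0}

AG b: greatest fixpoint, start Z0 = {m0, m2, m3, m6, m8}, keep only states in Sat with every successor in Z. Z1 = {m0, m2, m3, m6}; Z2 = {m0, m2, m6}; Z3 = {m0, m6}; Z4 = {m0}; fixed.
Sat(AG b) = {m0}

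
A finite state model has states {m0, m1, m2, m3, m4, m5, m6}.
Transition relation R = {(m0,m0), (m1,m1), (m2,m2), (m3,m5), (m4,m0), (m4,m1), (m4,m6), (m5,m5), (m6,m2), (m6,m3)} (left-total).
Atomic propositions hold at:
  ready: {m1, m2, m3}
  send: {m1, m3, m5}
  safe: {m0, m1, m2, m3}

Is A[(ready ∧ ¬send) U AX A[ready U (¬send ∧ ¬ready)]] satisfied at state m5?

No

Sat(¬send) = {m0, m2, m4, m6}
Sat(ready ∧ ¬send) = {m2}
Sat(¬ready) = {m0, m4, m5, m6}
Sat(¬send ∧ ¬ready) = {m0, m4, m6}
A[ready U (¬send ∧ ¬ready)]: least fixpoint, start Z0 = Sat((¬send ∧ ¬ready)) = {m0, m4, m6}, add states in Sat(ready) with every successor in Z. Already a fixed point.
Sat(A[ready U (¬send ∧ ¬ready)]) = {m0, m4, m6}
Sat(AX A[ready U (¬send ∧ ¬ready)]) = {s : every successor in {m0, m4, m6}} = {m0}
A[(ready ∧ ¬send) U AX A[ready U (¬send ∧ ¬ready)]]: least fixpoint, start Z0 = Sat(AX A[ready U (¬send ∧ ¬ready)]) = {m0}, add states in Sat(ready ∧ ¬send) with every successor in Z. Already a fixed point.
Sat(A[(ready ∧ ¬send) U AX A[ready U (¬send ∧ ¬ready)]]) = {m0}
m5 ∉ Sat(A[(ready ∧ ¬send) U AX A[ready U (¬send ∧ ¬ready)]]) = {m0}, so the formula does not hold at m5.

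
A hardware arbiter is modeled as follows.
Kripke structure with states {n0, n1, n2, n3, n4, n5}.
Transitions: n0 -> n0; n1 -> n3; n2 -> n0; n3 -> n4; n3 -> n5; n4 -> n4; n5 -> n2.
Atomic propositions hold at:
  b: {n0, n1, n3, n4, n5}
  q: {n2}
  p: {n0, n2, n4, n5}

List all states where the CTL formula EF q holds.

EF q: least fixpoint, start Z0 = {n2}, add states with some successor in Z. Z1 = {n2, n5}; Z2 = {n2, n3, n5}; Z3 = {n1, n2, n3, n5}; fixed.
Sat(EF q) = {n1, n2, n3, n5}

{n1, n2, n3, n5}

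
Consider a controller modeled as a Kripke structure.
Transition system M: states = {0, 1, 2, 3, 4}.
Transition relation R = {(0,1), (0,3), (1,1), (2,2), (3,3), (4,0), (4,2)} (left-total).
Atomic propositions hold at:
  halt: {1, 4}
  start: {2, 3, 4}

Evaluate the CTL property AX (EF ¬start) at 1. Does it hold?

Yes

Sat(¬start) = {0, 1}
EF ¬start: least fixpoint, start Z0 = {0, 1}, add states with some successor in Z. Z1 = {0, 1, 4}; fixed.
Sat(EF ¬start) = {0, 1, 4}
Sat(AX (EF ¬start)) = {s : every successor in {0, 1, 4}} = {1}
1 ∈ Sat(AX (EF ¬start)) = {1}, so the formula holds at 1.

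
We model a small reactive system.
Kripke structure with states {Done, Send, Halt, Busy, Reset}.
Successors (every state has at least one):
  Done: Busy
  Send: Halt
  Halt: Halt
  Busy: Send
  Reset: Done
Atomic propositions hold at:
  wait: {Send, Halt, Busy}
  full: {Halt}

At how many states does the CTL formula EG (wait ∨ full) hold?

3

Sat(wait ∨ full) = {Send, Halt, Busy}
EG (wait ∨ full): greatest fixpoint, start Z0 = {Send, Halt, Busy}, keep only states in Sat with some successor in Z. Already a fixed point.
Sat(EG (wait ∨ full)) = {Send, Halt, Busy}
|Sat(EG (wait ∨ full))| = |{Send, Halt, Busy}| = 3.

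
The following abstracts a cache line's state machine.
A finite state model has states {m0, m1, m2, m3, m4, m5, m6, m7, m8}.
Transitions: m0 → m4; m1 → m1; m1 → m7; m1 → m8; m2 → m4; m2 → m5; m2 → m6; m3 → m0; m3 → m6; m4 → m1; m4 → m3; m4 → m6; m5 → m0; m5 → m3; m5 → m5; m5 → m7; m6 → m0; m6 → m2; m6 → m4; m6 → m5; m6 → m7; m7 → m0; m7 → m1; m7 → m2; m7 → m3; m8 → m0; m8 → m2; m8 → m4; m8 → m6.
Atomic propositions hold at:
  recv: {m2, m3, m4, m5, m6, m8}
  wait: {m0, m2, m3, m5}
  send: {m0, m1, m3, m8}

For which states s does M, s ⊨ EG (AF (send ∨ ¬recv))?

{m1, m7}

Sat(¬recv) = {m0, m1, m7}
Sat(send ∨ ¬recv) = {m0, m1, m3, m7, m8}
AF (send ∨ ¬recv): least fixpoint, start Z0 = {m0, m1, m3, m7, m8}, add states with every successor in Z. Already a fixed point.
Sat(AF (send ∨ ¬recv)) = {m0, m1, m3, m7, m8}
EG (AF (send ∨ ¬recv)): greatest fixpoint, start Z0 = {m0, m1, m3, m7, m8}, keep only states in Sat with some successor in Z. Z1 = {m1, m3, m7, m8}; Z2 = {m1, m7}; fixed.
Sat(EG (AF (send ∨ ¬recv))) = {m1, m7}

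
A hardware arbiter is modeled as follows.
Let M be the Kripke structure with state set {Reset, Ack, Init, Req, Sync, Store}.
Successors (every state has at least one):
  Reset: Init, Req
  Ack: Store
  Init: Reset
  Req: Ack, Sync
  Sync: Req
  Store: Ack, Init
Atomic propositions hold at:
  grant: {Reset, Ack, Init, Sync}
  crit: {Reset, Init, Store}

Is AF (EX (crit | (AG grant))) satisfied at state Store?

AG grant: greatest fixpoint, start Z0 = {Reset, Ack, Init, Sync}, keep only states in Sat with every successor in Z. Z1 = {Init}; Z2 = ∅; fixed.
Sat(AG grant) = ∅
Sat(crit | (AG grant)) = {Reset, Init, Store}
Sat(EX (crit | (AG grant))) = {s : some successor in {Reset, Init, Store}} = {Reset, Ack, Init, Store}
AF (EX (crit | (AG grant))): least fixpoint, start Z0 = {Reset, Ack, Init, Store}, add states with every successor in Z. Already a fixed point.
Sat(AF (EX (crit | (AG grant)))) = {Reset, Ack, Init, Store}
Store ∈ Sat(AF (EX (crit | (AG grant)))) = {Reset, Ack, Init, Store}, so the formula holds at Store.

Yes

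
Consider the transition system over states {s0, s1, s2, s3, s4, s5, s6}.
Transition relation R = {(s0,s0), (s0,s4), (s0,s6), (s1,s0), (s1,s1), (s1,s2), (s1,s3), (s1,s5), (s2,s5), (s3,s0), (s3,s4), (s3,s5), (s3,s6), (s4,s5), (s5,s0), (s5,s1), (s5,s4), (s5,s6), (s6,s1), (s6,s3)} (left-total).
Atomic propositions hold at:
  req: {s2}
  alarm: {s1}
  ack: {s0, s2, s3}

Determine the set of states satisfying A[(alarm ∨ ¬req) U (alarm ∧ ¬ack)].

Sat(¬req) = {s0, s1, s3, s4, s5, s6}
Sat(alarm ∨ ¬req) = {s0, s1, s3, s4, s5, s6}
Sat(¬ack) = {s1, s4, s5, s6}
Sat(alarm ∧ ¬ack) = {s1}
A[(alarm ∨ ¬req) U (alarm ∧ ¬ack)]: least fixpoint, start Z0 = Sat((alarm ∧ ¬ack)) = {s1}, add states in Sat(alarm ∨ ¬req) with every successor in Z. Already a fixed point.
Sat(A[(alarm ∨ ¬req) U (alarm ∧ ¬ack)]) = {s1}

{s1}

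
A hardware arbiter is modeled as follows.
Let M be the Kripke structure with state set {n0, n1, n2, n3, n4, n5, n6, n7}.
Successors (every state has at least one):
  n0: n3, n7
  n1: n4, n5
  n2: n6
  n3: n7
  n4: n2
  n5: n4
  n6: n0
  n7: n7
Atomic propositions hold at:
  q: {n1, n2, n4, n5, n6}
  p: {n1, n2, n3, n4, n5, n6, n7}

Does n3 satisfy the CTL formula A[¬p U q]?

Sat(¬p) = {n0}
A[¬p U q]: least fixpoint, start Z0 = Sat(q) = {n1, n2, n4, n5, n6}, add states in Sat(¬p) with every successor in Z. Already a fixed point.
Sat(A[¬p U q]) = {n1, n2, n4, n5, n6}
n3 ∉ Sat(A[¬p U q]) = {n1, n2, n4, n5, n6}, so the formula does not hold at n3.

No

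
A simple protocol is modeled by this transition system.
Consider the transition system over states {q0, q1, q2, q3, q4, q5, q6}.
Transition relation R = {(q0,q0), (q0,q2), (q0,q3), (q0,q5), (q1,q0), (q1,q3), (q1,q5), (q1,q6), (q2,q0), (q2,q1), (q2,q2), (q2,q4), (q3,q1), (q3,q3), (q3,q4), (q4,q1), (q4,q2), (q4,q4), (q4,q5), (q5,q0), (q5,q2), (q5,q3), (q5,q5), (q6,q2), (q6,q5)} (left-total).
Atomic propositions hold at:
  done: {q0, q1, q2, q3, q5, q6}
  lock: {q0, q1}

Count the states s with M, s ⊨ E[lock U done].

6

E[lock U done]: least fixpoint, start Z0 = Sat(done) = {q0, q1, q2, q3, q5, q6}, add states in Sat(lock) with some successor in Z. Already a fixed point.
Sat(E[lock U done]) = {q0, q1, q2, q3, q5, q6}
|Sat(E[lock U done])| = |{q0, q1, q2, q3, q5, q6}| = 6.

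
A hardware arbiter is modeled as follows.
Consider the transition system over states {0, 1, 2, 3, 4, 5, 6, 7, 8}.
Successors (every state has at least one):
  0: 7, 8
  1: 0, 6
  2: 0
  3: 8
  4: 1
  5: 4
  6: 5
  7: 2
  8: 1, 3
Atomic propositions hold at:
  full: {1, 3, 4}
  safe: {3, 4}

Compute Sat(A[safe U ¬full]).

{0, 2, 3, 5, 6, 7, 8}

Sat(¬full) = {0, 2, 5, 6, 7, 8}
A[safe U ¬full]: least fixpoint, start Z0 = Sat(¬full) = {0, 2, 5, 6, 7, 8}, add states in Sat(safe) with every successor in Z. Z1 = {0, 2, 3, 5, 6, 7, 8}; fixed.
Sat(A[safe U ¬full]) = {0, 2, 3, 5, 6, 7, 8}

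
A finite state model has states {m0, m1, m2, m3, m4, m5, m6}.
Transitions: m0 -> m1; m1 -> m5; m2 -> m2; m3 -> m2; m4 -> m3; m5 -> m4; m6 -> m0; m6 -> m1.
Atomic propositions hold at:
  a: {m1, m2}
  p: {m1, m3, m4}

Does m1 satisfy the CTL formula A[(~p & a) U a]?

Sat(~p) = {m0, m2, m5, m6}
Sat(~p & a) = {m2}
A[(~p & a) U a]: least fixpoint, start Z0 = Sat(a) = {m1, m2}, add states in Sat(~p & a) with every successor in Z. Already a fixed point.
Sat(A[(~p & a) U a]) = {m1, m2}
m1 ∈ Sat(A[(~p & a) U a]) = {m1, m2}, so the formula holds at m1.

Yes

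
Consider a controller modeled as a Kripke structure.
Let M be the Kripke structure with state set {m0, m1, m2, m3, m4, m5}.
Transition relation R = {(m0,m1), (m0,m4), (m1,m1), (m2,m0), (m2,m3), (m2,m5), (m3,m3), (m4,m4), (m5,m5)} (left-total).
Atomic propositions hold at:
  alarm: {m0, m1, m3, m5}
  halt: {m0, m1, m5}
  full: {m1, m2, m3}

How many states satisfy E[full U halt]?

4

E[full U halt]: least fixpoint, start Z0 = Sat(halt) = {m0, m1, m5}, add states in Sat(full) with some successor in Z. Z1 = {m0, m1, m2, m5}; fixed.
Sat(E[full U halt]) = {m0, m1, m2, m5}
|Sat(E[full U halt])| = |{m0, m1, m2, m5}| = 4.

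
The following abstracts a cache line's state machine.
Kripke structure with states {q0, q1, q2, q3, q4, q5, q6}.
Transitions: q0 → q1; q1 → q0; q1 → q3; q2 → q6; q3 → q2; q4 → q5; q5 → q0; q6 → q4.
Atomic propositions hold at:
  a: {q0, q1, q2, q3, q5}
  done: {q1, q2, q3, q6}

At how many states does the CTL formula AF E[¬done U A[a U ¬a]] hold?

4

Sat(¬done) = {q0, q4, q5}
Sat(¬a) = {q4, q6}
A[a U ¬a]: least fixpoint, start Z0 = Sat(¬a) = {q4, q6}, add states in Sat(a) with every successor in Z. Z1 = {q2, q4, q6}; Z2 = {q2, q3, q4, q6}; fixed.
Sat(A[a U ¬a]) = {q2, q3, q4, q6}
E[¬done U A[a U ¬a]]: least fixpoint, start Z0 = Sat(A[a U ¬a]) = {q2, q3, q4, q6}, add states in Sat(¬done) with some successor in Z. Already a fixed point.
Sat(E[¬done U A[a U ¬a]]) = {q2, q3, q4, q6}
AF E[¬done U A[a U ¬a]]: least fixpoint, start Z0 = {q2, q3, q4, q6}, add states with every successor in Z. Already a fixed point.
Sat(AF E[¬done U A[a U ¬a]]) = {q2, q3, q4, q6}
|Sat(AF E[¬done U A[a U ¬a]])| = |{q2, q3, q4, q6}| = 4.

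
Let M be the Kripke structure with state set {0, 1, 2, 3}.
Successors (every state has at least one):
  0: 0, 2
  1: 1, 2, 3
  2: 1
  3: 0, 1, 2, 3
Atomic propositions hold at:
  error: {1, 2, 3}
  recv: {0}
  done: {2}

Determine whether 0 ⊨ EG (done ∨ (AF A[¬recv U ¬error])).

Yes

Sat(¬recv) = {1, 2, 3}
Sat(¬error) = {0}
A[¬recv U ¬error]: least fixpoint, start Z0 = Sat(¬error) = {0}, add states in Sat(¬recv) with every successor in Z. Already a fixed point.
Sat(A[¬recv U ¬error]) = {0}
AF A[¬recv U ¬error]: least fixpoint, start Z0 = {0}, add states with every successor in Z. Already a fixed point.
Sat(AF A[¬recv U ¬error]) = {0}
Sat(done ∨ (AF A[¬recv U ¬error])) = {0, 2}
EG (done ∨ (AF A[¬recv U ¬error])): greatest fixpoint, start Z0 = {0, 2}, keep only states in Sat with some successor in Z. Z1 = {0}; fixed.
Sat(EG (done ∨ (AF A[¬recv U ¬error]))) = {0}
0 ∈ Sat(EG (done ∨ (AF A[¬recv U ¬error]))) = {0}, so the formula holds at 0.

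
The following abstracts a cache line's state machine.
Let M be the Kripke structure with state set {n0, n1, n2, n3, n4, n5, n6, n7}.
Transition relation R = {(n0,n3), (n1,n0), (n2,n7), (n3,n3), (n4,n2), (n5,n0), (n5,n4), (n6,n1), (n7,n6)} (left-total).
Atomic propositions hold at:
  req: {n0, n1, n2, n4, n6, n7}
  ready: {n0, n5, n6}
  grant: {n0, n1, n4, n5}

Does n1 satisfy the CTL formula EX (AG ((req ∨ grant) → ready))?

Yes

Sat(req ∨ grant) = {n0, n1, n2, n4, n5, n6, n7}
Sat((req ∨ grant) → ready) = {n0, n3, n5, n6}
AG ((req ∨ grant) → ready): greatest fixpoint, start Z0 = {n0, n3, n5, n6}, keep only states in Sat with every successor in Z. Z1 = {n0, n3}; fixed.
Sat(AG ((req ∨ grant) → ready)) = {n0, n3}
Sat(EX (AG ((req ∨ grant) → ready))) = {s : some successor in {n0, n3}} = {n0, n1, n3, n5}
n1 ∈ Sat(EX (AG ((req ∨ grant) → ready))) = {n0, n1, n3, n5}, so the formula holds at n1.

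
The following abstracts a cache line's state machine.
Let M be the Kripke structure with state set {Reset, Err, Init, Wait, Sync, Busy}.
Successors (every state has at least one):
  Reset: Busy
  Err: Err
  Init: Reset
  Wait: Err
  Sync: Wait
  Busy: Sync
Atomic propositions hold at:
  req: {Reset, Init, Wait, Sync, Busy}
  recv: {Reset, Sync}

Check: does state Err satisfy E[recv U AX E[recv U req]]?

E[recv U req]: least fixpoint, start Z0 = Sat(req) = {Reset, Init, Wait, Sync, Busy}, add states in Sat(recv) with some successor in Z. Already a fixed point.
Sat(E[recv U req]) = {Reset, Init, Wait, Sync, Busy}
Sat(AX E[recv U req]) = {s : every successor in {Reset, Init, Wait, Sync, Busy}} = {Reset, Init, Sync, Busy}
E[recv U AX E[recv U req]]: least fixpoint, start Z0 = Sat(AX E[recv U req]) = {Reset, Init, Sync, Busy}, add states in Sat(recv) with some successor in Z. Already a fixed point.
Sat(E[recv U AX E[recv U req]]) = {Reset, Init, Sync, Busy}
Err ∉ Sat(E[recv U AX E[recv U req]]) = {Reset, Init, Sync, Busy}, so the formula does not hold at Err.

No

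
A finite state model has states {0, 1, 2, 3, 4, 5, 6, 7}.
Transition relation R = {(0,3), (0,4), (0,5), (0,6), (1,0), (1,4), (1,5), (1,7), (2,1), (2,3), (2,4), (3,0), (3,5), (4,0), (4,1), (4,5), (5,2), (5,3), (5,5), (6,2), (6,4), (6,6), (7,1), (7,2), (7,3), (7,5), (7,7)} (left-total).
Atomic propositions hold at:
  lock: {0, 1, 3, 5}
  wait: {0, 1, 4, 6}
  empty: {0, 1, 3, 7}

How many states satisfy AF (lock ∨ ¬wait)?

Sat(¬wait) = {2, 3, 5, 7}
Sat(lock ∨ ¬wait) = {0, 1, 2, 3, 5, 7}
AF (lock ∨ ¬wait): least fixpoint, start Z0 = {0, 1, 2, 3, 5, 7}, add states with every successor in Z. Z1 = {0, 1, 2, 3, 4, 5, 7}; fixed.
Sat(AF (lock ∨ ¬wait)) = {0, 1, 2, 3, 4, 5, 7}
|Sat(AF (lock ∨ ¬wait))| = |{0, 1, 2, 3, 4, 5, 7}| = 7.

7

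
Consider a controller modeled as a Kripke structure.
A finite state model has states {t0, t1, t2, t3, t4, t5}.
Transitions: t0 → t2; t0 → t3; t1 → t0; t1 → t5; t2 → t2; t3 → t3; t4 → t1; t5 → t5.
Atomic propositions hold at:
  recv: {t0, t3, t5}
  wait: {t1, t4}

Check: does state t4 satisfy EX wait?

Sat(EX wait) = {s : some successor in {t1, t4}} = {t4}
t4 ∈ Sat(EX wait) = {t4}, so the formula holds at t4.

Yes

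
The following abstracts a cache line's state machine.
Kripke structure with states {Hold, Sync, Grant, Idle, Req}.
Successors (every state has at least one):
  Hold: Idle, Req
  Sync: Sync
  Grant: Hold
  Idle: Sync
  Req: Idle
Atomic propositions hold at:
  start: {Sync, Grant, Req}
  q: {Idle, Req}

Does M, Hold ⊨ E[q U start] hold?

No

E[q U start]: least fixpoint, start Z0 = Sat(start) = {Sync, Grant, Req}, add states in Sat(q) with some successor in Z. Z1 = {Sync, Grant, Idle, Req}; fixed.
Sat(E[q U start]) = {Sync, Grant, Idle, Req}
Hold ∉ Sat(E[q U start]) = {Sync, Grant, Idle, Req}, so the formula does not hold at Hold.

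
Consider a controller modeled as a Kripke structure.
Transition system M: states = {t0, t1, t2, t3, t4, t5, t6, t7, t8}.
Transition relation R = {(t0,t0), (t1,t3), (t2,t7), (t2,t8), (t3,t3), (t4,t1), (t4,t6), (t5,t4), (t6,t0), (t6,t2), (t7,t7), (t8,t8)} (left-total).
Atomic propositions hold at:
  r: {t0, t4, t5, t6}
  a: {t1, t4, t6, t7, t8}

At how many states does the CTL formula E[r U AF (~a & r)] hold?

4

Sat(~a) = {t0, t2, t3, t5}
Sat(~a & r) = {t0, t5}
AF (~a & r): least fixpoint, start Z0 = {t0, t5}, add states with every successor in Z. Already a fixed point.
Sat(AF (~a & r)) = {t0, t5}
E[r U AF (~a & r)]: least fixpoint, start Z0 = Sat(AF (~a & r)) = {t0, t5}, add states in Sat(r) with some successor in Z. Z1 = {t0, t5, t6}; Z2 = {t0, t4, t5, t6}; fixed.
Sat(E[r U AF (~a & r)]) = {t0, t4, t5, t6}
|Sat(E[r U AF (~a & r)])| = |{t0, t4, t5, t6}| = 4.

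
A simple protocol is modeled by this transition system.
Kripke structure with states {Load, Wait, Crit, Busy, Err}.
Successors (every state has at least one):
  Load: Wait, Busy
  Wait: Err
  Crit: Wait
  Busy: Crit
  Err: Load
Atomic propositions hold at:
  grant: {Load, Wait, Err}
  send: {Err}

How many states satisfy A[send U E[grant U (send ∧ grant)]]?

Sat(send ∧ grant) = {Err}
E[grant U (send ∧ grant)]: least fixpoint, start Z0 = Sat((send ∧ grant)) = {Err}, add states in Sat(grant) with some successor in Z. Z1 = {Wait, Err}; Z2 = {Load, Wait, Err}; fixed.
Sat(E[grant U (send ∧ grant)]) = {Load, Wait, Err}
A[send U E[grant U (send ∧ grant)]]: least fixpoint, start Z0 = Sat(E[grant U (send ∧ grant)]) = {Load, Wait, Err}, add states in Sat(send) with every successor in Z. Already a fixed point.
Sat(A[send U E[grant U (send ∧ grant)]]) = {Load, Wait, Err}
|Sat(A[send U E[grant U (send ∧ grant)]])| = |{Load, Wait, Err}| = 3.

3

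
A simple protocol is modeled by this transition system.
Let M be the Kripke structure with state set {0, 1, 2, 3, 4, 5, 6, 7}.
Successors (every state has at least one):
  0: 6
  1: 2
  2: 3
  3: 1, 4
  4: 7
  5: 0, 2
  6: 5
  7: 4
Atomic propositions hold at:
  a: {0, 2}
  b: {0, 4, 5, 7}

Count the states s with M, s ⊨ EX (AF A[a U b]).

A[a U b]: least fixpoint, start Z0 = Sat(b) = {0, 4, 5, 7}, add states in Sat(a) with every successor in Z. Already a fixed point.
Sat(A[a U b]) = {0, 4, 5, 7}
AF A[a U b]: least fixpoint, start Z0 = {0, 4, 5, 7}, add states with every successor in Z. Z1 = {0, 4, 5, 6, 7}; fixed.
Sat(AF A[a U b]) = {0, 4, 5, 6, 7}
Sat(EX (AF A[a U b])) = {s : some successor in {0, 4, 5, 6, 7}} = {0, 3, 4, 5, 6, 7}
|Sat(EX (AF A[a U b]))| = |{0, 3, 4, 5, 6, 7}| = 6.

6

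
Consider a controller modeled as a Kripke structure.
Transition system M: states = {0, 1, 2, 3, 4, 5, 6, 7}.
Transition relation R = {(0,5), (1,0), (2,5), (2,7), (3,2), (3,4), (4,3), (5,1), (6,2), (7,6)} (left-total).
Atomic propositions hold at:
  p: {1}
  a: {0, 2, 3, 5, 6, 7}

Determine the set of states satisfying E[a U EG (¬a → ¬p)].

{2, 3, 4, 6, 7}

Sat(¬a) = {1, 4}
Sat(¬p) = {0, 2, 3, 4, 5, 6, 7}
Sat(¬a → ¬p) = {0, 2, 3, 4, 5, 6, 7}
EG (¬a → ¬p): greatest fixpoint, start Z0 = {0, 2, 3, 4, 5, 6, 7}, keep only states in Sat with some successor in Z. Z1 = {0, 2, 3, 4, 6, 7}; Z2 = {2, 3, 4, 6, 7}; fixed.
Sat(EG (¬a → ¬p)) = {2, 3, 4, 6, 7}
E[a U EG (¬a → ¬p)]: least fixpoint, start Z0 = Sat(EG (¬a → ¬p)) = {2, 3, 4, 6, 7}, add states in Sat(a) with some successor in Z. Already a fixed point.
Sat(E[a U EG (¬a → ¬p)]) = {2, 3, 4, 6, 7}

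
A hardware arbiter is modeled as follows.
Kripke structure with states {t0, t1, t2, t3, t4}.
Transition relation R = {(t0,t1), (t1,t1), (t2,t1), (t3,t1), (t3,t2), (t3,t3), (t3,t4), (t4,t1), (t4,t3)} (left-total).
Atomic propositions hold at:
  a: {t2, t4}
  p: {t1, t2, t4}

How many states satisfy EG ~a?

Sat(~a) = {t0, t1, t3}
EG ~a: greatest fixpoint, start Z0 = {t0, t1, t3}, keep only states in Sat with some successor in Z. Already a fixed point.
Sat(EG ~a) = {t0, t1, t3}
|Sat(EG ~a)| = |{t0, t1, t3}| = 3.

3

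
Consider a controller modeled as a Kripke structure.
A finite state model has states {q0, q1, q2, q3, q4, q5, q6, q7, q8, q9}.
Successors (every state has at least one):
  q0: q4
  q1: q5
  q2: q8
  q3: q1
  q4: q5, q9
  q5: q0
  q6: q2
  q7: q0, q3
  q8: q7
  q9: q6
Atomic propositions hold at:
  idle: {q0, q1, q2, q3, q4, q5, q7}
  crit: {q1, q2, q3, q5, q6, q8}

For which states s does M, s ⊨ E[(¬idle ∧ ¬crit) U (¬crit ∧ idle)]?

{q0, q4, q7}

Sat(¬idle) = {q6, q8, q9}
Sat(¬crit) = {q0, q4, q7, q9}
Sat(¬idle ∧ ¬crit) = {q9}
Sat(¬crit ∧ idle) = {q0, q4, q7}
E[(¬idle ∧ ¬crit) U (¬crit ∧ idle)]: least fixpoint, start Z0 = Sat((¬crit ∧ idle)) = {q0, q4, q7}, add states in Sat(¬idle ∧ ¬crit) with some successor in Z. Already a fixed point.
Sat(E[(¬idle ∧ ¬crit) U (¬crit ∧ idle)]) = {q0, q4, q7}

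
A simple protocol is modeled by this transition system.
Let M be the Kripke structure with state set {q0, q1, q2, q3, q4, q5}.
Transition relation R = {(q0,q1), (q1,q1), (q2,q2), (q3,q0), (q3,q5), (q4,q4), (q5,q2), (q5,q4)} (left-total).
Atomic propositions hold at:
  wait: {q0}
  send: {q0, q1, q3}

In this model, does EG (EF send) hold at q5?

No

EF send: least fixpoint, start Z0 = {q0, q1, q3}, add states with some successor in Z. Already a fixed point.
Sat(EF send) = {q0, q1, q3}
EG (EF send): greatest fixpoint, start Z0 = {q0, q1, q3}, keep only states in Sat with some successor in Z. Already a fixed point.
Sat(EG (EF send)) = {q0, q1, q3}
q5 ∉ Sat(EG (EF send)) = {q0, q1, q3}, so the formula does not hold at q5.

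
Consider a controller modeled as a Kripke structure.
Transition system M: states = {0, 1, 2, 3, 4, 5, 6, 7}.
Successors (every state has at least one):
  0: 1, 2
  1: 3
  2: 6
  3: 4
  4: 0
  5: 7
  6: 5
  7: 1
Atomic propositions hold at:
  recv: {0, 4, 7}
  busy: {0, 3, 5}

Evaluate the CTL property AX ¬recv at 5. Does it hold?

Sat(¬recv) = {1, 2, 3, 5, 6}
Sat(AX ¬recv) = {s : every successor in {1, 2, 3, 5, 6}} = {0, 1, 2, 6, 7}
5 ∉ Sat(AX ¬recv) = {0, 1, 2, 6, 7}, so the formula does not hold at 5.

No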